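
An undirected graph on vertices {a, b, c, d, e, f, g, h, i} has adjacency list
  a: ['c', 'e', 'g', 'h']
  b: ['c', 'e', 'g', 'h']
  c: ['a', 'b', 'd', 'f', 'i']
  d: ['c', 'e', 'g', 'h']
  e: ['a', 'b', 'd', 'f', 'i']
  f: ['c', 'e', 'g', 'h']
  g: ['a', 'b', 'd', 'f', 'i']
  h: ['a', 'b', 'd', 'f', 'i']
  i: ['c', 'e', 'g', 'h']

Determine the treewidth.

4

A width-4 tree decomposition is:
Bags: B1 = {c, e, g, h, i}  B2 = {c, d, e, g, h}  B3 = {a, c, e, g, h}  B4 = {b, c, e, g, h}  B5 = {c, e, f, g, h}
Tree: B1–B2, B2–B3, B3–B4, B4–B5
Every bag has size at most 5, so the width is 5 − 1 = 4 and tw(G) ≤ 4. For the lower bound: the 5 vertex sets {c,i}, {d,e}, {a,h}, {g}, {b} are disjoint, each induces a connected subgraph, and every pair is joined by at least one edge of G. Contracting each set to a single vertex therefore yields K_{5} as a minor, and since treewidth is minor-monotone, tw(G) ≥ tw(K_{5}) = 4. Hence tw(G) = 4 exactly.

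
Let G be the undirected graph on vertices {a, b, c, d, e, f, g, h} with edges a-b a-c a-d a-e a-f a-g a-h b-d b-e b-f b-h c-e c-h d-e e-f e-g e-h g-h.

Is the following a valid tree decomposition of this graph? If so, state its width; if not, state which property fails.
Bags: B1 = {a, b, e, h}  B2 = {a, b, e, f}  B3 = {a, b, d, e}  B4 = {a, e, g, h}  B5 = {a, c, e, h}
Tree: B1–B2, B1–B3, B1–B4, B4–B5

Checking the three conditions: (i) the bags cover all of {a, b, c, d, e, f, g, h}; (ii) for each edge, some bag contains both endpoints; (iii) the bags containing any fixed vertex form a subtree. All hold, so the decomposition is valid with width 4 − 1 = 3.

Yes; width 3.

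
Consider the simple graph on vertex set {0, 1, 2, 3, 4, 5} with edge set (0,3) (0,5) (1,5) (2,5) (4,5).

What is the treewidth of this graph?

A width-1 tree decomposition is:
Bags: B1 = {0, 5}  B2 = {2, 5}  B3 = {1, 5}  B4 = {4, 5}  B5 = {0, 3}
Tree: B1–B2, B2–B3, B1–B4, B1–B5
Each bag holds 2 vertices, so the decomposition has width 1, which upper-bounds the treewidth. Any graph with an edge has treewidth ≥ 1, and G has the edge 5–0. Combining the bounds, tw(G) = 1.

1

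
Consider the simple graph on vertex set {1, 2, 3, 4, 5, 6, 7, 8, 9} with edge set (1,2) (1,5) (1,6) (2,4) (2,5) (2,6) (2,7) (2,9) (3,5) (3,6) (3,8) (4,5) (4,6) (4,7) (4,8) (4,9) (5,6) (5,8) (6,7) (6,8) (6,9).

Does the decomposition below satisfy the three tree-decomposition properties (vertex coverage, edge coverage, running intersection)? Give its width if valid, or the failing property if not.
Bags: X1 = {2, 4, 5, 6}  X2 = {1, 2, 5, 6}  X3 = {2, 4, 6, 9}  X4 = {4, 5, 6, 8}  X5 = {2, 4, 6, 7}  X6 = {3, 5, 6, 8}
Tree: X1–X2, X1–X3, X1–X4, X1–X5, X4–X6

Yes; width 3.

Vertex coverage: the bags together contain {1, 2, 3, 4, 5, 6, 7, 8, 9}, the full vertex set. Edge coverage: each edge of G has both endpoints in at least one bag. Running intersection: for every vertex, the bags containing it form a connected subtree. All three properties hold, so this is a valid tree decomposition of width max|bag| − 1 = 3, and hence tw(G) ≤ 3.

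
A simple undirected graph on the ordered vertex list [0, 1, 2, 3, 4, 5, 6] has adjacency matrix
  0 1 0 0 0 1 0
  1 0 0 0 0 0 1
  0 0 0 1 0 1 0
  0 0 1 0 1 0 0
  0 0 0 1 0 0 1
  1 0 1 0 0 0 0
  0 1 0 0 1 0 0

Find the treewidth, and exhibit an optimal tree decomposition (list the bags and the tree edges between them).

Each bag holds 3 vertices, so the decomposition has width 2, which upper-bounds the treewidth. For the lower bound, G contains the cycle 0–1–6–4–3–2–5–0, so G is not a forest; only forests have treewidth ≤ 1, hence tw(G) ≥ 2. The upper and lower bounds meet at 2, so that is the treewidth.

Treewidth 2.
Bags: B1 = {0, 1, 6}  B2 = {0, 4, 6}  B3 = {0, 3, 4}  B4 = {0, 2, 3}  B5 = {0, 2, 5}
Tree: B1–B2, B2–B3, B3–B4, B4–B5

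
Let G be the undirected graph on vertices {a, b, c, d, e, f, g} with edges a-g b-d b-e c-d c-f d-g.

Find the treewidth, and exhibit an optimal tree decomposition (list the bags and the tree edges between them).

The largest bag has 2 vertices, giving width 1; this decomposition certifies tw(G) ≤ 1. Since G has at least one edge (e.g. d–c), it is not an edgeless graph, so tw(G) ≥ 1. Hence tw(G) = 1 exactly.

Treewidth 1.
One such decomposition:
Bags: B1 = {c, d}  B2 = {d, g}  B3 = {b, d}  B4 = {c, f}  B5 = {b, e}  B6 = {a, g}
Tree: B1–B2, B2–B3, B1–B4, B3–B5, B2–B6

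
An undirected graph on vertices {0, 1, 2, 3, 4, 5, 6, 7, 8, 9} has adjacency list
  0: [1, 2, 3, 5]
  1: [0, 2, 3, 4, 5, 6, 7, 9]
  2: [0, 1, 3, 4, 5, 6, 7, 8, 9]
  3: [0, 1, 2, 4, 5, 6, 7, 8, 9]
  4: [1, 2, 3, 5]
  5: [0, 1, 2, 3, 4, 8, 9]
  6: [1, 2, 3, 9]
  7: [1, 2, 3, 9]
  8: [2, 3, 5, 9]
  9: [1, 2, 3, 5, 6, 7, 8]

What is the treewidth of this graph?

A width-4 tree decomposition is:
Bags: B1 = {1, 2, 3, 6, 9}  B2 = {1, 2, 3, 5, 9}  B3 = {0, 1, 2, 3, 5}  B4 = {2, 3, 5, 8, 9}  B5 = {1, 2, 3, 4, 5}  B6 = {1, 2, 3, 7, 9}
Tree: B1–B2, B2–B3, B2–B4, B2–B5, B2–B6
The largest bag has 5 vertices, giving width 4; this decomposition certifies tw(G) ≤ 4. For the lower bound, the 5 vertices {2, 3, 5, 8, 9} are pairwise adjacent, and any tree decomposition puts a clique entirely inside one bag — forcing width ≥ 4. Therefore the treewidth is 4.

4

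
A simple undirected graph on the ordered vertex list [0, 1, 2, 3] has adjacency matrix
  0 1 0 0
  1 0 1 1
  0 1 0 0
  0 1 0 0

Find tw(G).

A width-1 tree decomposition is:
Bags: B1 = {1, 3}  B2 = {0, 1}  B3 = {1, 2}
Tree: B1–B2, B1–B3
Every bag has size at most 2, so the width is 2 − 1 = 1 and tw(G) ≤ 1. Any graph with an edge has treewidth ≥ 1, and G has the edge 3–1. Therefore the treewidth is 1.

1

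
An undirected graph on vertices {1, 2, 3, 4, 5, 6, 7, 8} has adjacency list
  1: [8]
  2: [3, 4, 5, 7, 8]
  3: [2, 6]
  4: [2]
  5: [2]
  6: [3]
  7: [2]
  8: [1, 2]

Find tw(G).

1

A width-1 tree decomposition is:
Bags: B1 = {1, 8}  B2 = {2, 8}  B3 = {2, 3}  B4 = {2, 7}  B5 = {2, 5}  B6 = {2, 4}  B7 = {3, 6}
Tree: B1–B2, B2–B3, B2–B4, B4–B5, B3–B6, B3–B7
The largest bag has 2 vertices, giving width 1; this decomposition certifies tw(G) ≤ 1. G has an edge, so its treewidth is at least 1. The upper and lower bounds meet at 1, so that is the treewidth.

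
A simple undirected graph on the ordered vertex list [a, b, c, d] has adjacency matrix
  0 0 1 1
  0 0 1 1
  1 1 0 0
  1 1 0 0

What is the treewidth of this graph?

A width-2 tree decomposition is:
Bags: B1 = {a, c, d}  B2 = {b, c, d}
Tree: B1–B2
Each bag holds 3 vertices, so the decomposition has width 2, which upper-bounds the treewidth. For the lower bound, G contains the cycle d–a–c–b–d, so G is not a forest; only forests have treewidth ≤ 1, hence tw(G) ≥ 2. Therefore the treewidth is 2.

2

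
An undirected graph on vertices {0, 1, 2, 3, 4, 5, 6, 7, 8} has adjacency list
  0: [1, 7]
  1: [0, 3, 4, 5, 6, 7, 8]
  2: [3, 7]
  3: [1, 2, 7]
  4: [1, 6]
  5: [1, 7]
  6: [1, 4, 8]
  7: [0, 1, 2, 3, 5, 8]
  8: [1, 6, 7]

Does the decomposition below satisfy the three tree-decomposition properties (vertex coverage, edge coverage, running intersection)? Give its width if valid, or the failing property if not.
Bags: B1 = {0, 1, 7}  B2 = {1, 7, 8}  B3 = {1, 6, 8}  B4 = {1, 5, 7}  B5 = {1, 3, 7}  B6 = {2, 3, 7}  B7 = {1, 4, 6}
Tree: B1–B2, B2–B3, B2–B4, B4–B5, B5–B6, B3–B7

Yes; width 2.

Checking the three conditions: (i) the bags cover all of {0, 1, 2, 3, 4, 5, 6, 7, 8}; (ii) for each edge, some bag contains both endpoints; (iii) the bags containing any fixed vertex form a subtree. All hold, so the decomposition is valid with width 3 − 1 = 2.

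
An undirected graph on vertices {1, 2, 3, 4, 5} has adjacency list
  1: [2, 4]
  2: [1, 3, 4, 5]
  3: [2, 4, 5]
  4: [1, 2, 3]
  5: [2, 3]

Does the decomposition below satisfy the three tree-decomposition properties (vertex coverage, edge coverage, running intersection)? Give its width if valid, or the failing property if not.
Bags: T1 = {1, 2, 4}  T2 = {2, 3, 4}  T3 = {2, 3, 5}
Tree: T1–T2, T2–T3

Every vertex of G appears in some bag (union = {1, 2, 3, 4, 5}); every edge is covered by a bag; and for each vertex v the set of bags containing v is connected in the bag tree. The decomposition is therefore valid. The largest bag has 3 vertices, so the width is 2.

Yes; width 2.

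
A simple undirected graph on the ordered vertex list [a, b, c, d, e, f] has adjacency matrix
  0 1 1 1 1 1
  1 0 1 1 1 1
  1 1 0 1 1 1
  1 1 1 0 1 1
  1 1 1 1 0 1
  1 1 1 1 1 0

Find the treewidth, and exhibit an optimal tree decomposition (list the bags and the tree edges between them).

Treewidth 5.
One optimal decomposition is:
Bags: B1 = {a, b, c, d, e, f}
Tree: (single bag)

With just one bag of size 6, the width is 6 − 1 = 5, so tw(G) ≤ 5. On the other hand G contains the 6-clique {a, b, c, d, e, f}. A clique must lie in a single bag of any decomposition, so no decomposition can have width below 5. Therefore the treewidth is 5.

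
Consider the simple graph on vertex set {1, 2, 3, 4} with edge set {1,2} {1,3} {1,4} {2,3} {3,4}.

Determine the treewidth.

A width-2 tree decomposition is:
Bags: B1 = {1, 3, 4}  B2 = {1, 2, 3}
Tree: B1–B2
The largest bag has 3 vertices, giving width 2; this decomposition certifies tw(G) ≤ 2. Conversely, {1, 2, 3} is a clique of size 3, and the vertices of any clique must share a bag in every tree decomposition; so some bag has ≥ 3 vertices and tw(G) ≥ 2. Hence tw(G) = 2 exactly.

2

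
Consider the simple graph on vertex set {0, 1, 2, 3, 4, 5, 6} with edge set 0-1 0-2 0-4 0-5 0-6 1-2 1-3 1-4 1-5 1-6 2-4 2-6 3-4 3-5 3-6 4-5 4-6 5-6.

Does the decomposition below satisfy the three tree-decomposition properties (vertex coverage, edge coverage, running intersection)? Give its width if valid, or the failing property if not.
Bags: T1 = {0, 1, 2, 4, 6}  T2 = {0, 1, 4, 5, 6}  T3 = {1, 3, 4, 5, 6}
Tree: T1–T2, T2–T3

Vertex coverage: the bags together contain {0, 1, 2, 3, 4, 5, 6}, the full vertex set. Edge coverage: each edge of G has both endpoints in at least one bag. Running intersection: for every vertex, the bags containing it form a connected subtree. All three properties hold, so this is a valid tree decomposition of width max|bag| − 1 = 4, and hence tw(G) ≤ 4.

Yes; width 4.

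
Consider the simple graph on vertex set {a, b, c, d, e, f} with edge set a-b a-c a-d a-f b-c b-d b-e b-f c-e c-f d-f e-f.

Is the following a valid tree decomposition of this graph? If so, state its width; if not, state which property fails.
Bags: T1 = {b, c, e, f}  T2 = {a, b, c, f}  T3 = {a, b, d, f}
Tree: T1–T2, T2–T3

Yes; width 3.

Every vertex of G appears in some bag (union = {a, b, c, d, e, f}); every edge is covered by a bag; and for each vertex v the set of bags containing v is connected in the bag tree. The decomposition is therefore valid. The largest bag has 4 vertices, so the width is 3.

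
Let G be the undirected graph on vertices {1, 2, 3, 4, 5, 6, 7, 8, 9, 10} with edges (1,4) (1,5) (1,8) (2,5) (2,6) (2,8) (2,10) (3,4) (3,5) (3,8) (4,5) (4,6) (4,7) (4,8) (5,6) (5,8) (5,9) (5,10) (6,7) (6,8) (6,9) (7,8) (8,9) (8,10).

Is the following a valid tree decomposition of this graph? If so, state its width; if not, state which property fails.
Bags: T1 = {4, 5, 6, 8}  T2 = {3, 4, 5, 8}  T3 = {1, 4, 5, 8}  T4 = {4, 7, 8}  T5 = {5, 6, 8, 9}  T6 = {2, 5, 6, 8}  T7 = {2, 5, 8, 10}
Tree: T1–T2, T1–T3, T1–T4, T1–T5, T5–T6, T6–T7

A tree decomposition must satisfy three properties: every vertex lies in some bag; for every edge, both endpoints lie together in some bag; and for every vertex, the bags containing it form a connected subtree. Here edge (6,7) lies in no bag, so the decomposition is invalid.

No — edge (6,7) lies in no bag.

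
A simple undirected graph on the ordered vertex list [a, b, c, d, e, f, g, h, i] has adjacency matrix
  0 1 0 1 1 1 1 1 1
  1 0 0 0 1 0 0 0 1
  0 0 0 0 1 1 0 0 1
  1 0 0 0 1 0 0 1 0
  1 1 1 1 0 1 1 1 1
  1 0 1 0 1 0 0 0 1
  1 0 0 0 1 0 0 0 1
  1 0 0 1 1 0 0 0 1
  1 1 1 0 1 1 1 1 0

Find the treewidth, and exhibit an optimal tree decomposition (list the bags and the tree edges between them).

The largest bag has 4 vertices, giving width 3; this decomposition certifies tw(G) ≤ 3. For the lower bound, the 4 vertices {a, d, e, h} are pairwise adjacent, and any tree decomposition puts a clique entirely inside one bag — forcing width ≥ 3. Combining the bounds, tw(G) = 3.

Treewidth 3.
Bags: B1 = {a, b, e, i}  B2 = {a, e, h, i}  B3 = {a, e, f, i}  B4 = {a, d, e, h}  B5 = {a, e, g, i}  B6 = {c, e, f, i}
Tree: B1–B2, B1–B3, B2–B4, B1–B5, B3–B6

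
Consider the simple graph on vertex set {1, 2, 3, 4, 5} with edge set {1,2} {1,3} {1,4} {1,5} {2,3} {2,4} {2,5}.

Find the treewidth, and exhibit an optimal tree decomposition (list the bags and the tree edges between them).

Treewidth 2.
One such decomposition:
Bags: B1 = {1, 2, 4}  B2 = {1, 2, 3}  B3 = {1, 2, 5}
Tree: B1–B2, B2–B3

Every bag has size at most 3, so the width is 3 − 1 = 2 and tw(G) ≤ 2. For the lower bound, the 3 vertices {1, 2, 3} are pairwise adjacent, and any tree decomposition puts a clique entirely inside one bag — forcing width ≥ 2. Combining the bounds, tw(G) = 2.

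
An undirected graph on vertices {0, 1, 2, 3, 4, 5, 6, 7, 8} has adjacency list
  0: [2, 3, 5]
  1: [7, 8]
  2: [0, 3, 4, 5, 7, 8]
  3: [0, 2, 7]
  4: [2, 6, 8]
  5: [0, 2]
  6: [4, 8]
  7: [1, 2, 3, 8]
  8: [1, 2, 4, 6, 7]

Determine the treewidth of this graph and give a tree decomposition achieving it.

Treewidth 2.
Bags: B1 = {4, 6, 8}  B2 = {2, 4, 8}  B3 = {2, 7, 8}  B4 = {1, 7, 8}  B5 = {2, 3, 7}  B6 = {0, 2, 3}  B7 = {0, 2, 5}
Tree: B1–B2, B2–B3, B3–B4, B3–B5, B5–B6, B6–B7

Every bag has size at most 3, so the width is 3 − 1 = 2 and tw(G) ≤ 2. Conversely, {1, 7, 8} is a clique of size 3, and the vertices of any clique must share a bag in every tree decomposition; so some bag has ≥ 3 vertices and tw(G) ≥ 2. Combining the bounds, tw(G) = 2.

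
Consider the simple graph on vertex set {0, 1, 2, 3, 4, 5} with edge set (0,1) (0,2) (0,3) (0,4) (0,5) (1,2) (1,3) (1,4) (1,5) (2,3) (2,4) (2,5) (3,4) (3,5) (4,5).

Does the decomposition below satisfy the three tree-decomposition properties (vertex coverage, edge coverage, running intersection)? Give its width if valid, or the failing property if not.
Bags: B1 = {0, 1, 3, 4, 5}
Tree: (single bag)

A tree decomposition must satisfy three properties: every vertex lies in some bag; for every edge, both endpoints lie together in some bag; and for every vertex, the bags containing it form a connected subtree. Here vertex 2 appears in no bag, so the decomposition is invalid.

No — vertex 2 appears in no bag.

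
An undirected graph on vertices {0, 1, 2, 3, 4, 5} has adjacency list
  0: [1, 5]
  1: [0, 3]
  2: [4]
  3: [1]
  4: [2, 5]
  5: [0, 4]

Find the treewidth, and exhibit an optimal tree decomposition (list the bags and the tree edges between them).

The largest bag has 2 vertices, giving width 1; this decomposition certifies tw(G) ≤ 1. Since G has at least one edge (e.g. 5–0), it is not an edgeless graph, so tw(G) ≥ 1. Hence tw(G) = 1 exactly.

Treewidth 1.
One such decomposition:
Bags: B1 = {0, 5}  B2 = {4, 5}  B3 = {0, 1}  B4 = {1, 3}  B5 = {2, 4}
Tree: B1–B2, B1–B3, B3–B4, B2–B5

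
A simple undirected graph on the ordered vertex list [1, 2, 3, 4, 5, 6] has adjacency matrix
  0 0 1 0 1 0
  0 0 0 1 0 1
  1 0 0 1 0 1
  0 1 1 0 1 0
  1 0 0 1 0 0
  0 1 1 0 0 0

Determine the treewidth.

2

A width-2 tree decomposition is:
Bags: B1 = {2, 4, 6}  B2 = {3, 4, 6}  B3 = {3, 4, 5}  B4 = {1, 3, 5}
Tree: B1–B2, B2–B3, B3–B4
Every bag has size at most 3, so the width is 3 − 1 = 2 and tw(G) ≤ 2. Since 2–6–3–4–2 is a cycle in G, G is not acyclic. Forests are exactly the graphs of treewidth ≤ 1, so tw(G) ≥ 2. Therefore the treewidth is 2.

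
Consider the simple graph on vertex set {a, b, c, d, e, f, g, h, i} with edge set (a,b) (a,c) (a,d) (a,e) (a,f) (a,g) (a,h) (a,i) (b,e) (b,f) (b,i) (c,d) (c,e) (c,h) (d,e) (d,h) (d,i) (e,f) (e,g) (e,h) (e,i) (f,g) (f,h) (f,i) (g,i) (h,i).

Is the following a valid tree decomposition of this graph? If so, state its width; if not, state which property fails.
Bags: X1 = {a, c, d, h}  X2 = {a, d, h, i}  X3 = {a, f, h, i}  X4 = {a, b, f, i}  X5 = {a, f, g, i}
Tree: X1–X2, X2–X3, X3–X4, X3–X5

No — vertex e appears in no bag.

A tree decomposition must satisfy three properties: every vertex lies in some bag; for every edge, both endpoints lie together in some bag; and for every vertex, the bags containing it form a connected subtree. Here vertex e appears in no bag, so the decomposition is invalid.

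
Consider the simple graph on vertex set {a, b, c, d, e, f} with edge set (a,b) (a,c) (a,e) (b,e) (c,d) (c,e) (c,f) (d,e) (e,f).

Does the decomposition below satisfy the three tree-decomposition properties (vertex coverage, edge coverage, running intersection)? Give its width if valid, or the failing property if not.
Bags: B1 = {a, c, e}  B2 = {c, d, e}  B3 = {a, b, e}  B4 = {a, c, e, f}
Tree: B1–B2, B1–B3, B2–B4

No — bags containing vertex a are not connected in the tree.

A tree decomposition must satisfy three properties: every vertex lies in some bag; for every edge, both endpoints lie together in some bag; and for every vertex, the bags containing it form a connected subtree. Here bags containing vertex a are not connected in the tree, so the decomposition is invalid.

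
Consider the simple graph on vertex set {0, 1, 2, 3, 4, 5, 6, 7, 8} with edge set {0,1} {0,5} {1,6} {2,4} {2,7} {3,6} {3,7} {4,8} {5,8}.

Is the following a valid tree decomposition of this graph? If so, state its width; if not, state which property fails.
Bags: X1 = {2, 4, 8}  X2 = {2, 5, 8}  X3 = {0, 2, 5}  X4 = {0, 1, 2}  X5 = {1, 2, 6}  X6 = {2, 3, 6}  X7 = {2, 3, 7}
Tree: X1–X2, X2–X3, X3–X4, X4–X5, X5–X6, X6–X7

Yes; width 2.

Vertex coverage: the bags together contain {0, 1, 2, 3, 4, 5, 6, 7, 8}, the full vertex set. Edge coverage: each edge of G has both endpoints in at least one bag. Running intersection: for every vertex, the bags containing it form a connected subtree. All three properties hold, so this is a valid tree decomposition of width max|bag| − 1 = 2, and hence tw(G) ≤ 2.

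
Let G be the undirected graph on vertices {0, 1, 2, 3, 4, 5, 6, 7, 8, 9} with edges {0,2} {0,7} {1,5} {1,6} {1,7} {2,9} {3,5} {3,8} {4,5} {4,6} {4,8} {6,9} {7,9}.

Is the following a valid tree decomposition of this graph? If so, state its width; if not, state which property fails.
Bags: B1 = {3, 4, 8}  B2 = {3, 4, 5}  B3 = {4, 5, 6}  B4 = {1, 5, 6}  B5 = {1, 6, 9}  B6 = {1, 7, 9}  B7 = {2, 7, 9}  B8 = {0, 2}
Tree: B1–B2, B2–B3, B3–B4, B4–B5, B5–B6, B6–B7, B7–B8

A tree decomposition must satisfy three properties: every vertex lies in some bag; for every edge, both endpoints lie together in some bag; and for every vertex, the bags containing it form a connected subtree. Here edge (7,0) lies in no bag, so the decomposition is invalid.

No — edge (7,0) lies in no bag.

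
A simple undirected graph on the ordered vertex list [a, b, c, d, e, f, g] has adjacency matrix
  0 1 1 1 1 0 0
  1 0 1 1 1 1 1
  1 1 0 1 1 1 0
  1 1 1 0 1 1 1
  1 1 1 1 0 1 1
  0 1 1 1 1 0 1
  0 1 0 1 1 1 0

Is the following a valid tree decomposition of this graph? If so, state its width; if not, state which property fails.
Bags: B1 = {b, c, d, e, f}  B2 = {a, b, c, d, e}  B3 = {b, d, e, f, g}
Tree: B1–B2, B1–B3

Yes; width 4.

Every vertex of G appears in some bag (union = {a, b, c, d, e, f, g}); every edge is covered by a bag; and for each vertex v the set of bags containing v is connected in the bag tree. The decomposition is therefore valid. The largest bag has 5 vertices, so the width is 4.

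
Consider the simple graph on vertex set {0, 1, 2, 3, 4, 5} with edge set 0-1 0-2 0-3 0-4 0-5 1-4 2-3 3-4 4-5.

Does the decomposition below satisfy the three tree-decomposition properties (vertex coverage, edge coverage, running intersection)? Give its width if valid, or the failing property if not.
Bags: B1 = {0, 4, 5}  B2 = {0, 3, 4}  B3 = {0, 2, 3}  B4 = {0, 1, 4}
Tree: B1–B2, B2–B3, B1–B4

Yes; width 2.

Vertex coverage: the bags together contain {0, 1, 2, 3, 4, 5}, the full vertex set. Edge coverage: each edge of G has both endpoints in at least one bag. Running intersection: for every vertex, the bags containing it form a connected subtree. All three properties hold, so this is a valid tree decomposition of width max|bag| − 1 = 2, and hence tw(G) ≤ 2.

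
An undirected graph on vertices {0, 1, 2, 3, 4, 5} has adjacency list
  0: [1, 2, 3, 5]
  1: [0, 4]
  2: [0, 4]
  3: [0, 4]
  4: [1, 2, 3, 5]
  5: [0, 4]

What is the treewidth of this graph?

2

A width-2 tree decomposition is:
Bags: B1 = {0, 4, 5}  B2 = {0, 2, 4}  B3 = {0, 3, 4}  B4 = {0, 1, 4}
Tree: B1–B2, B2–B3, B3–B4
Each bag holds 3 vertices, so the decomposition has width 2, which upper-bounds the treewidth. The edges 0–5–4–2–0 form a cycle, so G is not a tree and its treewidth is at least 2. Combining the bounds, tw(G) = 2.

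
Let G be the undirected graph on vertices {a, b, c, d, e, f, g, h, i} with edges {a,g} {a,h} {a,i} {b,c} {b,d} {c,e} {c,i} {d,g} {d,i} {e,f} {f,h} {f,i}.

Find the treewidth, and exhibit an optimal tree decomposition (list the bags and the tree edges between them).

Every bag has size at most 4, so the width is 4 − 1 = 3 and tw(G) ≤ 3. For the lower bound: the 4 vertex sets {b,d,g}, {c}, {i}, {a,e,f,h} are disjoint, each induces a connected subgraph, and every pair is joined by at least one edge of G. Contracting each set to a single vertex therefore yields K_{4} as a minor, and since treewidth is minor-monotone, tw(G) ≥ tw(K_{4}) = 3. Therefore the treewidth is 3.

Treewidth 3.
One such decomposition:
Bags: B1 = {b, c, d, g}  B2 = {c, d, g, i}  B3 = {a, c, g, i}  B4 = {a, c, e, i}  B5 = {a, e, f, i}  B6 = {a, e, f, h}
Tree: B1–B2, B2–B3, B3–B4, B4–B5, B5–B6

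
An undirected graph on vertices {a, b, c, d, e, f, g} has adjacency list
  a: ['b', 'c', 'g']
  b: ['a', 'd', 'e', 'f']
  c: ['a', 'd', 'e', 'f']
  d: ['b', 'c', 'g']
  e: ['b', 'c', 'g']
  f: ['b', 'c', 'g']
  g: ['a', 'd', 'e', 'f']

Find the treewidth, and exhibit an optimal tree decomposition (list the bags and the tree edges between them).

Treewidth 3.
One such decomposition:
Bags: B1 = {b, c, e, g}  B2 = {b, c, d, g}  B3 = {a, b, c, g}  B4 = {b, c, f, g}
Tree: B1–B2, B2–B3, B3–B4

The largest bag has 4 vertices, giving width 3; this decomposition certifies tw(G) ≤ 3. For the lower bound: the 4 vertex sets {b,e}, {c,d}, {g}, {a} are disjoint, each induces a connected subgraph, and every pair is joined by at least one edge of G. Contracting each set to a single vertex therefore yields K_{4} as a minor, and since treewidth is minor-monotone, tw(G) ≥ tw(K_{4}) = 3. The upper and lower bounds meet at 3, so that is the treewidth.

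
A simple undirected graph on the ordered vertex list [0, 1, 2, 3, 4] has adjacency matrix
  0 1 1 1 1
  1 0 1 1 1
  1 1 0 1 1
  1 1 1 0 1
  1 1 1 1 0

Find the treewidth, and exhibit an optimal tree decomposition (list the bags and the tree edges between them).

With just one bag of size 5, the width is 5 − 1 = 4, so tw(G) ≤ 4. On the other hand G contains the 5-clique {0, 1, 2, 3, 4}. A clique must lie in a single bag of any decomposition, so no decomposition can have width below 4. Therefore the treewidth is 4.

Treewidth 4.
Bags: B1 = {0, 1, 2, 3, 4}
Tree: (single bag)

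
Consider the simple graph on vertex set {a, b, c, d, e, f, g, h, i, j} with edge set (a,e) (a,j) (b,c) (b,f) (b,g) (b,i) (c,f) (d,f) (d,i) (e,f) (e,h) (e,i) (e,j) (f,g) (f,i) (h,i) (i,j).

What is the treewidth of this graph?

A width-2 tree decomposition is:
Bags: B1 = {e, h, i}  B2 = {e, i, j}  B3 = {e, f, i}  B4 = {b, f, i}  B5 = {a, e, j}  B6 = {b, c, f}  B7 = {b, f, g}  B8 = {d, f, i}
Tree: B1–B2, B1–B3, B3–B4, B2–B5, B4–B6, B4–B7, B3–B8
Every bag has size at most 3, so the width is 3 − 1 = 2 and tw(G) ≤ 2. For the lower bound, the 3 vertices {a, e, j} are pairwise adjacent, and any tree decomposition puts a clique entirely inside one bag — forcing width ≥ 2. Hence tw(G) = 2 exactly.

2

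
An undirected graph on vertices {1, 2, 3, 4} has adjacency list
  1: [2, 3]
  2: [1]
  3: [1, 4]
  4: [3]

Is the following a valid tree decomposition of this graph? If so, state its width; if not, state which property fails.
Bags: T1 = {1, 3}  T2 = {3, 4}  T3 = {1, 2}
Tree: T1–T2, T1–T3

Vertex coverage: the bags together contain {1, 2, 3, 4}, the full vertex set. Edge coverage: each edge of G has both endpoints in at least one bag. Running intersection: for every vertex, the bags containing it form a connected subtree. All three properties hold, so this is a valid tree decomposition of width max|bag| − 1 = 1, and hence tw(G) ≤ 1.

Yes; width 1.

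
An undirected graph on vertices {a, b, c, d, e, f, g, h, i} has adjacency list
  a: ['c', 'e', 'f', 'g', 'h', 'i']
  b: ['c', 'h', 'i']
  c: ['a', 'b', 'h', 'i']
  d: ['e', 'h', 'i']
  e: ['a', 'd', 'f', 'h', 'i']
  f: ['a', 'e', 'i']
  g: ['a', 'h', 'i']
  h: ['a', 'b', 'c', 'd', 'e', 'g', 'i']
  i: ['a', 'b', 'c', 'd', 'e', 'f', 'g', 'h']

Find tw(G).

3

A width-3 tree decomposition is:
Bags: B1 = {b, c, h, i}  B2 = {a, c, h, i}  B3 = {a, e, h, i}  B4 = {a, g, h, i}  B5 = {d, e, h, i}  B6 = {a, e, f, i}
Tree: B1–B2, B2–B3, B2–B4, B3–B5, B3–B6
Every bag has size at most 4, so the width is 4 − 1 = 3 and tw(G) ≤ 3. On the other hand G contains the 4-clique {d, e, h, i}. A clique must lie in a single bag of any decomposition, so no decomposition can have width below 3. Combining the bounds, tw(G) = 3.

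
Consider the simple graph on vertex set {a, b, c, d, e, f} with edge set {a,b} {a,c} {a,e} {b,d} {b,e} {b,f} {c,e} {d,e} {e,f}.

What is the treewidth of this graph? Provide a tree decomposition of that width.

Treewidth 2.
One optimal decomposition is:
Bags: B1 = {a, b, e}  B2 = {b, e, f}  B3 = {a, c, e}  B4 = {b, d, e}
Tree: B1–B2, B1–B3, B2–B4

Every bag has size at most 3, so the width is 3 − 1 = 2 and tw(G) ≤ 2. Conversely, {a, c, e} is a clique of size 3, and the vertices of any clique must share a bag in every tree decomposition; so some bag has ≥ 3 vertices and tw(G) ≥ 2. Combining the bounds, tw(G) = 2.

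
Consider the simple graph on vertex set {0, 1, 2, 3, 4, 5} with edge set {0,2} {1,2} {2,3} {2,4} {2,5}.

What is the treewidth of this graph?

1

A width-1 tree decomposition is:
Bags: B1 = {1, 2}  B2 = {2, 5}  B3 = {2, 4}  B4 = {2, 3}  B5 = {0, 2}
Tree: B1–B2, B2–B3, B1–B4, B3–B5
Each bag holds 2 vertices, so the decomposition has width 1, which upper-bounds the treewidth. Any graph with an edge has treewidth ≥ 1, and G has the edge 2–1. Therefore the treewidth is 1.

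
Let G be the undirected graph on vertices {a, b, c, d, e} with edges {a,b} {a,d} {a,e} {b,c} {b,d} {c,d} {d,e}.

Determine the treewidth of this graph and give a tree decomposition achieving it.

The largest bag has 3 vertices, giving width 2; this decomposition certifies tw(G) ≤ 2. Conversely, {b, c, d} is a clique of size 3, and the vertices of any clique must share a bag in every tree decomposition; so some bag has ≥ 3 vertices and tw(G) ≥ 2. Combining the bounds, tw(G) = 2.

Treewidth 2.
One optimal decomposition is:
Bags: B1 = {a, b, d}  B2 = {b, c, d}  B3 = {a, d, e}
Tree: B1–B2, B1–B3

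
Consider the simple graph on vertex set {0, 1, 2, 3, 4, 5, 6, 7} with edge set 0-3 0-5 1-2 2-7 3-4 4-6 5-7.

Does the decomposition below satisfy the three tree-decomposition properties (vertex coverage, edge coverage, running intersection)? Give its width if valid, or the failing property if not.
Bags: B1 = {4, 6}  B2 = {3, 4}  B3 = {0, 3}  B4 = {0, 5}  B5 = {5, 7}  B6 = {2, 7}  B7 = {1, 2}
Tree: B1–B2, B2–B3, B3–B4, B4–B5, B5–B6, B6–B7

Yes; width 1.

Every vertex of G appears in some bag (union = {0, 1, 2, 3, 4, 5, 6, 7}); every edge is covered by a bag; and for each vertex v the set of bags containing v is connected in the bag tree. The decomposition is therefore valid. The largest bag has 2 vertices, so the width is 1.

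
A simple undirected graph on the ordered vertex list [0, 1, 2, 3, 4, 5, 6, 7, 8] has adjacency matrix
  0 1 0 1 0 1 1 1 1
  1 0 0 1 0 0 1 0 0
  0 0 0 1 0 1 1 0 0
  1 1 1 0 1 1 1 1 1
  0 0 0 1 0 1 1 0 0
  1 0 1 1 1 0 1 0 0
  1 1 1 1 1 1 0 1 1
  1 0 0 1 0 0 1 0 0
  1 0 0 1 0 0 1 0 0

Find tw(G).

A width-3 tree decomposition is:
Bags: B1 = {0, 3, 5, 6}  B2 = {0, 3, 6, 8}  B3 = {2, 3, 5, 6}  B4 = {3, 4, 5, 6}  B5 = {0, 1, 3, 6}  B6 = {0, 3, 6, 7}
Tree: B1–B2, B1–B3, B1–B4, B2–B5, B2–B6
The largest bag has 4 vertices, giving width 3; this decomposition certifies tw(G) ≤ 3. On the other hand G contains the 4-clique {0, 3, 6, 8}. A clique must lie in a single bag of any decomposition, so no decomposition can have width below 3. The upper and lower bounds meet at 3, so that is the treewidth.

3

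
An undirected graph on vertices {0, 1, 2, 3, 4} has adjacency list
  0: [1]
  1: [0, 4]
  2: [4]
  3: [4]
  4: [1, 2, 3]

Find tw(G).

A width-1 tree decomposition is:
Bags: B1 = {1, 4}  B2 = {0, 1}  B3 = {3, 4}  B4 = {2, 4}
Tree: B1–B2, B1–B3, B3–B4
Every bag has size at most 2, so the width is 2 − 1 = 1 and tw(G) ≤ 1. G has an edge, so its treewidth is at least 1. Combining the bounds, tw(G) = 1.

1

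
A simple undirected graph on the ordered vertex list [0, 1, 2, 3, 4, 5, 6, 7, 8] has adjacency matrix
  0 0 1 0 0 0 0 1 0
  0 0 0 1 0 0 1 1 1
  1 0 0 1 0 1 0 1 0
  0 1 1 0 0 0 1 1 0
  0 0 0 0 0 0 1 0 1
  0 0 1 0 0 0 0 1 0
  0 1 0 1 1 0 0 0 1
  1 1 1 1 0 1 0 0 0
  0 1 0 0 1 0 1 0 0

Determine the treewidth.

A width-2 tree decomposition is:
Bags: B1 = {1, 3, 6}  B2 = {1, 3, 7}  B3 = {1, 6, 8}  B4 = {2, 3, 7}  B5 = {4, 6, 8}  B6 = {2, 5, 7}  B7 = {0, 2, 7}
Tree: B1–B2, B1–B3, B2–B4, B3–B5, B4–B6, B4–B7
The largest bag has 3 vertices, giving width 2; this decomposition certifies tw(G) ≤ 2. Conversely, {1, 6, 8} is a clique of size 3, and the vertices of any clique must share a bag in every tree decomposition; so some bag has ≥ 3 vertices and tw(G) ≥ 2. Therefore the treewidth is 2.

2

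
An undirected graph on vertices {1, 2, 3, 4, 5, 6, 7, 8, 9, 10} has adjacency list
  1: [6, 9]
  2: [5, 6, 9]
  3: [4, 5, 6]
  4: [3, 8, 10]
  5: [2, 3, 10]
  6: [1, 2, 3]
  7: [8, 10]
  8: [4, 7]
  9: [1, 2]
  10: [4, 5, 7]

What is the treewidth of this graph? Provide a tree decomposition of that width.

Treewidth 2.
One optimal decomposition is:
Bags: B1 = {7, 8, 10}  B2 = {4, 8, 10}  B3 = {4, 5, 10}  B4 = {3, 4, 5}  B5 = {2, 3, 5}  B6 = {2, 3, 6}  B7 = {2, 6, 9}  B8 = {1, 6, 9}
Tree: B1–B2, B2–B3, B3–B4, B4–B5, B5–B6, B6–B7, B7–B8

Each bag holds 3 vertices, so the decomposition has width 2, which upper-bounds the treewidth. Since 7–8–4–10–7 is a cycle in G, G is not acyclic. Forests are exactly the graphs of treewidth ≤ 1, so tw(G) ≥ 2. Hence tw(G) = 2 exactly.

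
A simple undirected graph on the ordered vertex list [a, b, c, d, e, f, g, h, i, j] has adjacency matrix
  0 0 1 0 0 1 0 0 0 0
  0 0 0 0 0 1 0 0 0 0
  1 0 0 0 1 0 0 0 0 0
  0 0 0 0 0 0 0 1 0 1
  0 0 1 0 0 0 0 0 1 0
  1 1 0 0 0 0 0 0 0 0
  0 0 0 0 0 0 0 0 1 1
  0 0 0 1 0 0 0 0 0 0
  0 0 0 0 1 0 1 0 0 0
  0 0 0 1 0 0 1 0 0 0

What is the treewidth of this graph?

A width-1 tree decomposition is:
Bags: B1 = {d, h}  B2 = {d, j}  B3 = {g, j}  B4 = {g, i}  B5 = {e, i}  B6 = {c, e}  B7 = {a, c}  B8 = {a, f}  B9 = {b, f}
Tree: B1–B2, B2–B3, B3–B4, B4–B5, B5–B6, B6–B7, B7–B8, B8–B9
The largest bag has 2 vertices, giving width 1; this decomposition certifies tw(G) ≤ 1. Any graph with an edge has treewidth ≥ 1, and G has the edge h–d. Combining the bounds, tw(G) = 1.

1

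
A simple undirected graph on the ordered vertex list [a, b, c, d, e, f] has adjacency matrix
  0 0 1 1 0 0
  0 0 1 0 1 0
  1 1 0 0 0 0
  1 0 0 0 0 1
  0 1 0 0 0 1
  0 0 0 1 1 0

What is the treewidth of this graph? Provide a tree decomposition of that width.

Treewidth 2.
One such decomposition:
Bags: B1 = {d, e, f}  B2 = {a, d, e}  B3 = {a, c, e}  B4 = {b, c, e}
Tree: B1–B2, B2–B3, B3–B4

The largest bag has 3 vertices, giving width 2; this decomposition certifies tw(G) ≤ 2. Since e–f–d–a–c–b–e is a cycle in G, G is not acyclic. Forests are exactly the graphs of treewidth ≤ 1, so tw(G) ≥ 2. The upper and lower bounds meet at 2, so that is the treewidth.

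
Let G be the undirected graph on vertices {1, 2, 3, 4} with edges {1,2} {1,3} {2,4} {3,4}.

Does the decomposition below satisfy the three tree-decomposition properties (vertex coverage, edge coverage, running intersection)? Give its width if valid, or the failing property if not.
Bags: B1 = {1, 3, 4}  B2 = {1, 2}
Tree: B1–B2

No — edge (4,2) lies in no bag.

A tree decomposition must satisfy three properties: every vertex lies in some bag; for every edge, both endpoints lie together in some bag; and for every vertex, the bags containing it form a connected subtree. Here edge (4,2) lies in no bag, so the decomposition is invalid.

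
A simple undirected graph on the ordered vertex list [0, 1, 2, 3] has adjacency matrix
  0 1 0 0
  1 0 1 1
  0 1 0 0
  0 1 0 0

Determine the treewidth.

1

A width-1 tree decomposition is:
Bags: B1 = {1, 3}  B2 = {1, 2}  B3 = {0, 1}
Tree: B1–B2, B2–B3
The largest bag has 2 vertices, giving width 1; this decomposition certifies tw(G) ≤ 1. Since G has at least one edge (e.g. 1–3), it is not an edgeless graph, so tw(G) ≥ 1. Hence tw(G) = 1 exactly.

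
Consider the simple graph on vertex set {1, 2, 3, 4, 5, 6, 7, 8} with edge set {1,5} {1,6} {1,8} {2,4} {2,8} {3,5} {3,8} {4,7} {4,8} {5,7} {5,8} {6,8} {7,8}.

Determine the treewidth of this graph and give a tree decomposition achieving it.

Treewidth 2.
One optimal decomposition is:
Bags: B1 = {4, 7, 8}  B2 = {5, 7, 8}  B3 = {1, 5, 8}  B4 = {1, 6, 8}  B5 = {2, 4, 8}  B6 = {3, 5, 8}
Tree: B1–B2, B2–B3, B3–B4, B1–B5, B2–B6

Every bag has size at most 3, so the width is 3 − 1 = 2 and tw(G) ≤ 2. For the lower bound, the 3 vertices {2, 4, 8} are pairwise adjacent, and any tree decomposition puts a clique entirely inside one bag — forcing width ≥ 2. Combining the bounds, tw(G) = 2.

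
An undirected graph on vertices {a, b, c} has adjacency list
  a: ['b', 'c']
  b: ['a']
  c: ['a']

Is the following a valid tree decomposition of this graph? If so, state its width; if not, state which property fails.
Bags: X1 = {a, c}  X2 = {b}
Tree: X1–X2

A tree decomposition must satisfy three properties: every vertex lies in some bag; for every edge, both endpoints lie together in some bag; and for every vertex, the bags containing it form a connected subtree. Here edge (a,b) lies in no bag, so the decomposition is invalid.

No — edge (a,b) lies in no bag.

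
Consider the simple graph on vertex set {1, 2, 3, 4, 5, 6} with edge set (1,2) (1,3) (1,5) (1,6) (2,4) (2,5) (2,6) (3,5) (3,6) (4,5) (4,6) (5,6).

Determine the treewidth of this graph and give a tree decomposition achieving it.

Each bag holds 4 vertices, so the decomposition has width 3, which upper-bounds the treewidth. On the other hand G contains the 4-clique {1, 2, 5, 6}. A clique must lie in a single bag of any decomposition, so no decomposition can have width below 3. The upper and lower bounds meet at 3, so that is the treewidth.

Treewidth 3.
One optimal decomposition is:
Bags: B1 = {1, 3, 5, 6}  B2 = {1, 2, 5, 6}  B3 = {2, 4, 5, 6}
Tree: B1–B2, B2–B3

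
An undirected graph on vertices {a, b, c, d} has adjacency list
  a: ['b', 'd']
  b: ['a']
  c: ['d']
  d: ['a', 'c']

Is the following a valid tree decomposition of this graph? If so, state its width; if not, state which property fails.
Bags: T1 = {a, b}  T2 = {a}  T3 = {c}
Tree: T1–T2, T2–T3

A tree decomposition must satisfy three properties: every vertex lies in some bag; for every edge, both endpoints lie together in some bag; and for every vertex, the bags containing it form a connected subtree. Here vertex d appears in no bag, so the decomposition is invalid.

No — vertex d appears in no bag.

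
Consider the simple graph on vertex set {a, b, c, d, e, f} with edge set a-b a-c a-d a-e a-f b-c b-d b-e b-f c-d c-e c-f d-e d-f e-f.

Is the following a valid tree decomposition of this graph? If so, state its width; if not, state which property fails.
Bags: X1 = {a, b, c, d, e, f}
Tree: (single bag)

Yes; width 5.

Vertex coverage: the bags together contain {a, b, c, d, e, f}, the full vertex set. Edge coverage: each edge of G has both endpoints in at least one bag. Running intersection: for every vertex, the bags containing it form a connected subtree. All three properties hold, so this is a valid tree decomposition of width max|bag| − 1 = 5, and hence tw(G) ≤ 5.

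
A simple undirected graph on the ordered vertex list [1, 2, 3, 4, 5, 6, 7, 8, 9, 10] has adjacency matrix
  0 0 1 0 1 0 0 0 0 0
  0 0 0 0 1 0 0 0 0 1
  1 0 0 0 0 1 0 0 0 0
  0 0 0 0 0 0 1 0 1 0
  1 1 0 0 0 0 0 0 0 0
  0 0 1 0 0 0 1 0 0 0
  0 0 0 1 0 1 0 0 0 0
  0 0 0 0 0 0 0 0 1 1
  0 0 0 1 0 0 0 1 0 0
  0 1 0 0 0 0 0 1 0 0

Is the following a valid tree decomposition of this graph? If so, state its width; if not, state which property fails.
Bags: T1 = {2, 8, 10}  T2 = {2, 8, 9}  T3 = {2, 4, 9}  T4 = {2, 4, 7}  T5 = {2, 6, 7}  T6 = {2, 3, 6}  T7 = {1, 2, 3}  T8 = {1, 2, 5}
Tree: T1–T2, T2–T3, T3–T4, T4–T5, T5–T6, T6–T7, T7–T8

Yes; width 2.

Vertex coverage: the bags together contain {1, 2, 3, 4, 5, 6, 7, 8, 9, 10}, the full vertex set. Edge coverage: each edge of G has both endpoints in at least one bag. Running intersection: for every vertex, the bags containing it form a connected subtree. All three properties hold, so this is a valid tree decomposition of width max|bag| − 1 = 2, and hence tw(G) ≤ 2.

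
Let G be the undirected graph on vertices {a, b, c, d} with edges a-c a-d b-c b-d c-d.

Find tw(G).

A width-2 tree decomposition is:
Bags: B1 = {b, c, d}  B2 = {a, c, d}
Tree: B1–B2
Each bag holds 3 vertices, so the decomposition has width 2, which upper-bounds the treewidth. Conversely, {a, c, d} is a clique of size 3, and the vertices of any clique must share a bag in every tree decomposition; so some bag has ≥ 3 vertices and tw(G) ≥ 2. Hence tw(G) = 2 exactly.

2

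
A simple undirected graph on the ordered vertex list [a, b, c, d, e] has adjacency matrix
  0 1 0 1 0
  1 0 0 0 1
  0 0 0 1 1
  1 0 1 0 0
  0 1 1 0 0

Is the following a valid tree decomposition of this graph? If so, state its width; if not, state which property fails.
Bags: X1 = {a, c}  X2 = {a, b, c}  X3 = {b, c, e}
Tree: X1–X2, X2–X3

A tree decomposition must satisfy three properties: every vertex lies in some bag; for every edge, both endpoints lie together in some bag; and for every vertex, the bags containing it form a connected subtree. Here vertex d appears in no bag, so the decomposition is invalid.

No — vertex d appears in no bag.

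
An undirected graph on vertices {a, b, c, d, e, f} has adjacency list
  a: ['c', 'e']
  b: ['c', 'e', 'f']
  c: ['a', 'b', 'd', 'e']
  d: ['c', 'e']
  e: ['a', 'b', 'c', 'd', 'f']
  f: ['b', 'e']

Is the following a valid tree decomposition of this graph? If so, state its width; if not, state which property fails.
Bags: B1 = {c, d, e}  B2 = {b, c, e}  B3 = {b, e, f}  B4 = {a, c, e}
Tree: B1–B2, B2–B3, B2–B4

Yes; width 2.

Every vertex of G appears in some bag (union = {a, b, c, d, e, f}); every edge is covered by a bag; and for each vertex v the set of bags containing v is connected in the bag tree. The decomposition is therefore valid. The largest bag has 3 vertices, so the width is 2.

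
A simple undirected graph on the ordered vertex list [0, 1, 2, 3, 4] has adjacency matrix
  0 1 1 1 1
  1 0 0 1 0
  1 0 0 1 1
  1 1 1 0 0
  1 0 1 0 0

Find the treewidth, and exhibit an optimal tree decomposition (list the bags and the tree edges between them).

Treewidth 2.
One such decomposition:
Bags: B1 = {0, 2, 4}  B2 = {0, 2, 3}  B3 = {0, 1, 3}
Tree: B1–B2, B2–B3

Each bag holds 3 vertices, so the decomposition has width 2, which upper-bounds the treewidth. On the other hand G contains the 3-clique {0, 1, 3}. A clique must lie in a single bag of any decomposition, so no decomposition can have width below 2. Therefore the treewidth is 2.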